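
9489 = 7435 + 2054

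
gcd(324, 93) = 3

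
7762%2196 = 1174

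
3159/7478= 3159/7478 = 0.42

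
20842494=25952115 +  - 5109621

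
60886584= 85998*708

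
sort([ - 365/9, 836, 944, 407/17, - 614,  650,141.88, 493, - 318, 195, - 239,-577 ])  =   [ - 614,  -  577, - 318, - 239, - 365/9, 407/17,141.88,195,493  ,  650, 836, 944]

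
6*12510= 75060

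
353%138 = 77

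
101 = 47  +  54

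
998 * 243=242514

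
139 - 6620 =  - 6481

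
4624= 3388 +1236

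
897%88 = 17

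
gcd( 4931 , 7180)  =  1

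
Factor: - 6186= - 2^1 * 3^1*1031^1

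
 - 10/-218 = 5/109  =  0.05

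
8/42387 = 8/42387  =  0.00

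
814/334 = 407/167 = 2.44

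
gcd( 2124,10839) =3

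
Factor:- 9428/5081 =-2^2*2357^1* 5081^(-1 )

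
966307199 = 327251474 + 639055725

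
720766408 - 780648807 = -59882399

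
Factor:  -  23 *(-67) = 1541 = 23^1 *67^1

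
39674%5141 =3687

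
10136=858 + 9278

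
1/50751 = 1/50751 = 0.00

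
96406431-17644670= 78761761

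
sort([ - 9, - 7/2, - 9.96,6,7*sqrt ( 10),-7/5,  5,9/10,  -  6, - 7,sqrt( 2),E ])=[ - 9.96, - 9, - 7,-6, - 7/2, - 7/5,9/10 , sqrt( 2 ), E,5, 6,7 * sqrt( 10 )]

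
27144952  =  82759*328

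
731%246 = 239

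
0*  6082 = 0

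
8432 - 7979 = 453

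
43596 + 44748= 88344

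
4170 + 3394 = 7564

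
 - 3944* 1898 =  - 7485712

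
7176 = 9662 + -2486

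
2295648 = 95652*24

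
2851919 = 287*9937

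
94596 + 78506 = 173102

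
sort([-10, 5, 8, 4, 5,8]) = [ - 10,4,5, 5, 8,  8 ] 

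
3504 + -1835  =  1669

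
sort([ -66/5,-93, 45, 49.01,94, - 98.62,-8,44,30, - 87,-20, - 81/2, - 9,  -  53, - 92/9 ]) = [- 98.62, - 93,-87,-53, - 81/2, -20, - 66/5,  -  92/9, - 9, - 8,30 , 44, 45,49.01,94 ] 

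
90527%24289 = 17660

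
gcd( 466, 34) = 2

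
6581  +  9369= 15950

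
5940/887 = 5940/887= 6.70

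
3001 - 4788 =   -  1787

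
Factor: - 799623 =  - 3^2*11^1 * 41^1*197^1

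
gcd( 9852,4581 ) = 3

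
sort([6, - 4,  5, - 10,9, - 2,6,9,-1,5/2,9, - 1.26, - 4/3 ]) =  [  -  10, - 4, - 2,- 4/3,  -  1.26,  -  1, 5/2,5,6,6, 9,9,9] 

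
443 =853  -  410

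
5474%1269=398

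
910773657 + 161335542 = 1072109199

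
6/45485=6/45485 =0.00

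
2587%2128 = 459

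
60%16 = 12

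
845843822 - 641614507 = 204229315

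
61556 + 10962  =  72518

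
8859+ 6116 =14975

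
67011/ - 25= - 67011/25 = - 2680.44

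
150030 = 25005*6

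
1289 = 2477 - 1188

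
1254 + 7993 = 9247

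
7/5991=7/5991 = 0.00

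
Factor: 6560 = 2^5*5^1 * 41^1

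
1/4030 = 1/4030 = 0.00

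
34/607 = 34/607  =  0.06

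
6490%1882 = 844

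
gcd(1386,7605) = 9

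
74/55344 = 37/27672 = 0.00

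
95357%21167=10689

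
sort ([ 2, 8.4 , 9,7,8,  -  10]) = [ - 10 , 2 , 7, 8, 8.4,9] 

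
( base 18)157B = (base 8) 16645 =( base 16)1DA5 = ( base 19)1208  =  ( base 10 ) 7589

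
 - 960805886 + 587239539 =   -  373566347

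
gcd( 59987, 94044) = 1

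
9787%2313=535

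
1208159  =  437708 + 770451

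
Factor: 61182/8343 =22/3 = 2^1*3^( -1 )*11^1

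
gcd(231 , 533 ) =1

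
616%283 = 50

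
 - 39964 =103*( - 388 )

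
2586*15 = 38790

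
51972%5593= 1635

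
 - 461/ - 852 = 461/852 = 0.54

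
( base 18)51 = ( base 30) 31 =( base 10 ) 91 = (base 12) 77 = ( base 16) 5b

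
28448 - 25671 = 2777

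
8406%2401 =1203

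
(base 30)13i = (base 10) 1008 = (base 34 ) TM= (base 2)1111110000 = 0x3f0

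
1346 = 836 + 510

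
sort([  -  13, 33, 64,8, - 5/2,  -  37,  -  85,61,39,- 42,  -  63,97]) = [ - 85, - 63, - 42, - 37,-13, - 5/2, 8,33, 39,61, 64, 97 ] 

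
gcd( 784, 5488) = 784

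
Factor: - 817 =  - 19^1*43^1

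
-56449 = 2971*(-19)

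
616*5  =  3080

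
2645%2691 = 2645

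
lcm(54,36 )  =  108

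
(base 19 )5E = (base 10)109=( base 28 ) 3P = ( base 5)414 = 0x6d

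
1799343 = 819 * 2197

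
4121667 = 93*44319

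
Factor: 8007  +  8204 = 13^1*29^1*43^1 = 16211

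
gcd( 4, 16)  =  4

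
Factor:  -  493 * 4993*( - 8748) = 21533630652  =  2^2*3^7*17^1*29^1*4993^1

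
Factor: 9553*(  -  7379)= -41^1 * 47^1 * 157^1*233^1=- 70491587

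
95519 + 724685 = 820204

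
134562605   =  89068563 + 45494042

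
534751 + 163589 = 698340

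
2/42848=1/21424 = 0.00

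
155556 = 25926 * 6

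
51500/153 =336 + 92/153=336.60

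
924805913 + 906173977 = 1830979890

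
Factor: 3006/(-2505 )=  -6/5 = - 2^1 * 3^1 *5^ (-1)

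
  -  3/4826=-3/4826 = - 0.00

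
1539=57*27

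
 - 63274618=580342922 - 643617540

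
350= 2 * 175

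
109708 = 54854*2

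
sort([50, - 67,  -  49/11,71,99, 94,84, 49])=[ -67,- 49/11, 49, 50,71, 84,  94,99]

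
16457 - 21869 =-5412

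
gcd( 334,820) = 2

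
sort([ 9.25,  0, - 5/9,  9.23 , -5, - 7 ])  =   [ - 7 ,  -  5,-5/9, 0,9.23,9.25]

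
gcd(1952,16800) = 32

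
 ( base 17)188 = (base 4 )12301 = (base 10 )433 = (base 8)661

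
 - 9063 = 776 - 9839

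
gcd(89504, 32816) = 16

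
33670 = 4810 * 7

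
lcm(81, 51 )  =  1377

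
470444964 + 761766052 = 1232211016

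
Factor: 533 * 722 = 2^1*13^1*19^2*41^1 = 384826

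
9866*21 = 207186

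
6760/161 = 41 + 159/161=41.99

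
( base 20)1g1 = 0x2D1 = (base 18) 241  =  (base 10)721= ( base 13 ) 436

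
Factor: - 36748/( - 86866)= 2^1*13^( - 2) * 257^(  -  1) *9187^1 = 18374/43433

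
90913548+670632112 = 761545660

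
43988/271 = 162+86/271= 162.32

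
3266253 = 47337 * 69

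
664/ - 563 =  - 2 + 462/563 = -  1.18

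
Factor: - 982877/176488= - 2^( - 3 )*7^1*13^( - 1)* 1697^( - 1)*140411^1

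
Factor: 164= 2^2*41^1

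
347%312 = 35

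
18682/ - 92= - 204 + 43/46 = -203.07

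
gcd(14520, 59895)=1815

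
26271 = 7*3753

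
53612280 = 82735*648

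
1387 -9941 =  - 8554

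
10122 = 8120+2002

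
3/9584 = 3/9584 = 0.00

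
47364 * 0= 0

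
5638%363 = 193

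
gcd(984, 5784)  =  24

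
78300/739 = 105 + 705/739 = 105.95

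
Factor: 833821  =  833821^1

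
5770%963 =955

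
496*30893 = 15322928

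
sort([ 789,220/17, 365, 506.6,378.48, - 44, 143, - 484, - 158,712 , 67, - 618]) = [ - 618, - 484, - 158, - 44,220/17,67, 143, 365, 378.48,506.6,  712,789]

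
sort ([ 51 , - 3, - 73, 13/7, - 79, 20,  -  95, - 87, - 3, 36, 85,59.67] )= [ - 95, - 87, - 79 , - 73, - 3, - 3,13/7,20,36, 51, 59.67,  85]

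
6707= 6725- 18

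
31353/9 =3483 + 2/3=3483.67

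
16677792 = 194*85968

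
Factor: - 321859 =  - 367^1*877^1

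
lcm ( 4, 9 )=36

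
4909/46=4909/46 = 106.72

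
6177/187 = 6177/187 = 33.03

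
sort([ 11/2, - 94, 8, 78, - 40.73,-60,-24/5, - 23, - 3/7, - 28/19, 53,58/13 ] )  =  [ - 94 , - 60 , - 40.73, - 23,-24/5,- 28/19,-3/7, 58/13,11/2,8,  53,78 ]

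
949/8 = 949/8 = 118.62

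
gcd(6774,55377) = 3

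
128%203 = 128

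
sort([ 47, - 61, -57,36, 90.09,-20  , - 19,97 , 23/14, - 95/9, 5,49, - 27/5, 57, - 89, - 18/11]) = [ - 89,- 61,-57 ,- 20, - 19, - 95/9, - 27/5, - 18/11,23/14,5, 36, 47,49, 57,90.09, 97 ]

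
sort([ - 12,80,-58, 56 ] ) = [ - 58, - 12, 56,80]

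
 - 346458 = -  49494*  7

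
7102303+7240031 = 14342334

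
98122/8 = 49061/4 = 12265.25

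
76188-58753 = 17435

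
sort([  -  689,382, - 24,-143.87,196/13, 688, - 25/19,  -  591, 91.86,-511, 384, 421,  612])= [-689, - 591, - 511, - 143.87, - 24,-25/19,196/13, 91.86,382,  384, 421, 612,688]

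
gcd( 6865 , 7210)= 5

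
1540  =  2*770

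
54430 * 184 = 10015120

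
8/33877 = 8/33877= 0.00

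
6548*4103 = 26866444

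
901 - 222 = 679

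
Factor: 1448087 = 1448087^1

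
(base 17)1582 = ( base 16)1960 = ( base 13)2C59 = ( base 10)6496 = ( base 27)8og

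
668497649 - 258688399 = 409809250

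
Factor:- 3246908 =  - 2^2*7^1*61^1*1901^1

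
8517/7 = 8517/7 = 1216.71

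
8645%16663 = 8645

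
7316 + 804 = 8120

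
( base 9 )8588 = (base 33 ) 5qe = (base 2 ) 1100010101101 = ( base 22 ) D13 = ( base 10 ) 6317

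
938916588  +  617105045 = 1556021633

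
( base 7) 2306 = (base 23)1db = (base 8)1507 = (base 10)839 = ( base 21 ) 1ik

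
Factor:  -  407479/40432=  - 2^ ( - 4)*7^(-1)*19^( - 2)*29^1 * 14051^1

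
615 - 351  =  264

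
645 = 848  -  203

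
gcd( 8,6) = 2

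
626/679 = 626/679=0.92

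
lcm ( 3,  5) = 15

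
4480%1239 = 763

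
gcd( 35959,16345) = 3269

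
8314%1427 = 1179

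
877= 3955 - 3078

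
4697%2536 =2161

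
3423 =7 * 489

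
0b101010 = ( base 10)42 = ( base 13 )33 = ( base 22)1K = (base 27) 1F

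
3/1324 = 3/1324 = 0.00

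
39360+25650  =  65010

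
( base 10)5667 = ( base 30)68r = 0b1011000100011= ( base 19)FD5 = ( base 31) 5RP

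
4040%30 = 20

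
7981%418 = 39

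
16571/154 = 107 + 93/154 = 107.60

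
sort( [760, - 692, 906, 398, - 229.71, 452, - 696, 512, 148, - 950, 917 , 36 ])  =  [ - 950,-696,-692, - 229.71, 36,  148, 398, 452, 512, 760, 906,917]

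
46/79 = 46/79 = 0.58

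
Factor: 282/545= 2^1* 3^1*5^( - 1)*47^1*109^ (-1)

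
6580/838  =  3290/419 =7.85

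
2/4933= 2/4933 = 0.00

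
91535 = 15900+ 75635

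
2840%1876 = 964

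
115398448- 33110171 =82288277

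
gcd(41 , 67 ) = 1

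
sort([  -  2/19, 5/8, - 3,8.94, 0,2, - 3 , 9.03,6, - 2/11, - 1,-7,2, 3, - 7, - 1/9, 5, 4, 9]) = [ - 7, - 7, - 3, - 3,-1, - 2/11,  -  1/9, - 2/19, 0,5/8, 2, 2, 3,4, 5,6, 8.94,9,9.03 ] 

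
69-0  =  69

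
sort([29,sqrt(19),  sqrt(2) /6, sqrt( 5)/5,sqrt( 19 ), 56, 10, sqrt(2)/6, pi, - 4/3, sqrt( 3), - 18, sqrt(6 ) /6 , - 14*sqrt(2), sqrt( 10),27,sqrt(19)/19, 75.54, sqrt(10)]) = [ - 14*sqrt(2), - 18, - 4/3 , sqrt( 19 ) /19, sqrt(2)/6,sqrt( 2 )/6 , sqrt( 6) /6, sqrt ( 5)/5, sqrt ( 3 ), pi,sqrt( 10 ),sqrt(10 ),sqrt( 19 ), sqrt( 19), 10, 27, 29, 56,75.54]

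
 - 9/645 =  - 1 + 212/215 = - 0.01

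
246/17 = 246/17=14.47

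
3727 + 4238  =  7965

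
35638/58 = 17819/29 = 614.45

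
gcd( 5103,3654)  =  63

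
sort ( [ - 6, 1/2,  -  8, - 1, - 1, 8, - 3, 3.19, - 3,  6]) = [ - 8,  -  6,-3,-3, - 1, - 1 , 1/2,3.19,6, 8] 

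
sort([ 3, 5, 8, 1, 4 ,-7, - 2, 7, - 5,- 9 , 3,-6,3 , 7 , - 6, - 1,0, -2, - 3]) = [  -  9,  -  7, - 6, - 6,-5, - 3, - 2,-2,- 1,0,  1,  3, 3,  3, 4, 5, 7, 7, 8 ]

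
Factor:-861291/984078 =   -  2^( - 1)*23^(  -  1 )*83^1*1153^1*2377^( - 1) = - 95699/109342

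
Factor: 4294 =2^1 * 19^1 * 113^1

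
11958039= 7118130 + 4839909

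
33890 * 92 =3117880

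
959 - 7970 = -7011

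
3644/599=3644/599 = 6.08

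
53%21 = 11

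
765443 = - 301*(  -  2543 )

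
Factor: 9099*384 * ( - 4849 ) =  - 2^7*3^4*13^1 *337^1*373^1 = - 16942483584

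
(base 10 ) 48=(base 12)40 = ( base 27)1l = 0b110000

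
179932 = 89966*2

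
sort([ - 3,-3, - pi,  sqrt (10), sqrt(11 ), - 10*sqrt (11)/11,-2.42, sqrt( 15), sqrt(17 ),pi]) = [ - pi,- 10*sqrt(11)/11,-3,-3, - 2.42,pi,sqrt( 10), sqrt ( 11 ),sqrt(15),sqrt( 17 )]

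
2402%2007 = 395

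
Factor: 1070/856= 5/4= 2^( - 2)*5^1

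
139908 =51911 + 87997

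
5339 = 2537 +2802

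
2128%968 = 192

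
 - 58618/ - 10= 29309/5 = 5861.80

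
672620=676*995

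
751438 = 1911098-1159660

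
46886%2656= 1734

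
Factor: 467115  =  3^1 * 5^1*11^1 *19^1*149^1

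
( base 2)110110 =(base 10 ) 54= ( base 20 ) 2e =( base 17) 33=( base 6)130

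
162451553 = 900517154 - 738065601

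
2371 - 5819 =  - 3448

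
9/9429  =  3/3143= 0.00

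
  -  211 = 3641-3852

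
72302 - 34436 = 37866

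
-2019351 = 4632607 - 6651958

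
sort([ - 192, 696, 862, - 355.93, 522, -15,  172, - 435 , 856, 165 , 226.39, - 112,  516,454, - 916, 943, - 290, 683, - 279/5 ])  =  [ -916, - 435, - 355.93,-290, - 192,-112,-279/5, - 15, 165, 172,226.39, 454, 516,522, 683, 696, 856, 862, 943]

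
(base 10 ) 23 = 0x17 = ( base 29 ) n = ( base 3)212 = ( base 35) N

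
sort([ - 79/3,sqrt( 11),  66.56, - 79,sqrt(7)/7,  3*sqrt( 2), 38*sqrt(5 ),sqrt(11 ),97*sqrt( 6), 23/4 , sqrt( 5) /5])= [ - 79, - 79/3,sqrt( 7) /7,sqrt(5)/5, sqrt(11 ),  sqrt(11 ) , 3 * sqrt ( 2),23/4,66.56,38*sqrt (5 ),97*sqrt(6 )]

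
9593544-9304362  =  289182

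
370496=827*448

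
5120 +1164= 6284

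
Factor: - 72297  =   - 3^2*29^1*277^1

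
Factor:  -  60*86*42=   -  2^4*3^2*5^1*7^1*43^1 =- 216720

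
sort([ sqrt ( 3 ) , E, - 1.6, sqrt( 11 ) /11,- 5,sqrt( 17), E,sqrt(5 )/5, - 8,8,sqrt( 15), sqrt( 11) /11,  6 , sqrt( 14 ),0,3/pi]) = [ - 8, - 5, - 1.6,0,sqrt (11)/11, sqrt(11) /11,sqrt(5 ) /5,3/pi,sqrt( 3), E, E, sqrt(14 ),sqrt( 15 ),sqrt ( 17 ),6,8 ] 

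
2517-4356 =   -  1839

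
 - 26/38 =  - 1 + 6/19 = - 0.68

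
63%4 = 3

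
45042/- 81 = -15014/27  =  -  556.07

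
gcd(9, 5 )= 1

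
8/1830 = 4/915 = 0.00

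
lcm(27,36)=108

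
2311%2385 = 2311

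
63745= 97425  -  33680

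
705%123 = 90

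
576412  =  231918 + 344494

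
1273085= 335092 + 937993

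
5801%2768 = 265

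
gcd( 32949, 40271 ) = 3661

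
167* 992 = 165664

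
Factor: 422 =2^1*211^1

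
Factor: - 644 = -2^2*7^1 * 23^1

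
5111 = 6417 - 1306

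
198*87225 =17270550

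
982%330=322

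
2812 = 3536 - 724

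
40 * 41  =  1640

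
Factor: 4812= 2^2*3^1*401^1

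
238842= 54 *4423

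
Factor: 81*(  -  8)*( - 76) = 49248= 2^5*3^4*19^1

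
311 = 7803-7492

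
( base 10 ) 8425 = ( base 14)30DB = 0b10000011101001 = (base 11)636A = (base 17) 1C2A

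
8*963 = 7704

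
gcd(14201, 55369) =1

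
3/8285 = 3/8285 = 0.00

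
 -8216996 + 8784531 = 567535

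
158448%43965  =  26553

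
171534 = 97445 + 74089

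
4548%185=108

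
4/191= 4/191  =  0.02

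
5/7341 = 5/7341  =  0.00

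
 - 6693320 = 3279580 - 9972900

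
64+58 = 122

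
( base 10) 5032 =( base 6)35144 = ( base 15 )1757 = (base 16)13a8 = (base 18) f9a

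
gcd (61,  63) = 1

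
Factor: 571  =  571^1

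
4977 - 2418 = 2559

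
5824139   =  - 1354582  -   - 7178721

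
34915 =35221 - 306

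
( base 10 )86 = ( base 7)152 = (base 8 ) 126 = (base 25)3b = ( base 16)56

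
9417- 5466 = 3951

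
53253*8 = 426024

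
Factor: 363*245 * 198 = 17609130 = 2^1 * 3^3*5^1*7^2*11^3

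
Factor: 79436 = 2^2 * 7^1*2837^1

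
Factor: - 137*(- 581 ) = 79597= 7^1*83^1*137^1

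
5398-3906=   1492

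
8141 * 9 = 73269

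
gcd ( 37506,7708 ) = 94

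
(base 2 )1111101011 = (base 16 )3eb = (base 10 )1003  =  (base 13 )5C2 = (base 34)TH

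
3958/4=1979/2  =  989.50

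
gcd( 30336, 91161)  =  3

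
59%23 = 13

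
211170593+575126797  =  786297390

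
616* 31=19096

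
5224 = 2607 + 2617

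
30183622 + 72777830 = 102961452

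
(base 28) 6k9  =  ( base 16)1499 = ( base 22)AJF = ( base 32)54p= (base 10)5273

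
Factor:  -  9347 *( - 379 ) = 3542513=13^1 * 379^1 * 719^1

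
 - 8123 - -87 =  - 8036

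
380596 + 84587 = 465183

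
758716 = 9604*79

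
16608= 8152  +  8456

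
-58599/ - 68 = 861+3/4=861.75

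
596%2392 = 596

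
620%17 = 8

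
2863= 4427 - 1564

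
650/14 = 325/7 = 46.43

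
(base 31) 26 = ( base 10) 68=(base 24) 2k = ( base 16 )44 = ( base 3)2112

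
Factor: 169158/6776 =699/28  =  2^( - 2 )*3^1*7^(-1)*233^1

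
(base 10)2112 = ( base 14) AAC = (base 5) 31422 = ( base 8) 4100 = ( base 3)2220020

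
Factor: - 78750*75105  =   - 2^1*3^4*5^5 * 7^1*1669^1 = - 5914518750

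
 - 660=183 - 843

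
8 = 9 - 1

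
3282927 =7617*431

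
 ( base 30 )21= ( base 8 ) 75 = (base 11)56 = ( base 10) 61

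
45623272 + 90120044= 135743316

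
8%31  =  8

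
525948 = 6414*82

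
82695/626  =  82695/626=   132.10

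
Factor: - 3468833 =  - 17^1*107^1 * 1907^1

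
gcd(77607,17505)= 9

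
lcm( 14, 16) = 112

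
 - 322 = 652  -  974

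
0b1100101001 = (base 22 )1EH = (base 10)809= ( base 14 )41B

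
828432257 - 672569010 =155863247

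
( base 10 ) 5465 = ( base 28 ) 6r5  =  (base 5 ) 133330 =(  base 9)7442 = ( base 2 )1010101011001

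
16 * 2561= 40976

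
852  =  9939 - 9087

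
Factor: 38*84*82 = 2^4*3^1*7^1*19^1*41^1=261744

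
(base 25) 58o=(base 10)3349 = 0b110100010101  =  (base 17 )BA0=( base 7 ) 12523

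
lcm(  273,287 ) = 11193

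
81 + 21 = 102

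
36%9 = 0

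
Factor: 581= 7^1 *83^1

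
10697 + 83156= 93853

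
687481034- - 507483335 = 1194964369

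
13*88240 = 1147120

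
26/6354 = 13/3177=0.00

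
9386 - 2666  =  6720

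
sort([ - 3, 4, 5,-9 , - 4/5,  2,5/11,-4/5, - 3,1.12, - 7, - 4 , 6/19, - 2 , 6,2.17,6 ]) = [  -  9, - 7, - 4,-3, - 3, - 2,-4/5, - 4/5,6/19,5/11 , 1.12,2, 2.17,4,5,6,6] 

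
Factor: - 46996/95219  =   - 2^2*31^1*379^1*95219^( - 1 ) 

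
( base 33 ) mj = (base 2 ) 1011101001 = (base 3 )1000121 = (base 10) 745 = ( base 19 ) 214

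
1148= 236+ 912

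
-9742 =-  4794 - 4948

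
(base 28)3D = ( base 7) 166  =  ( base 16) 61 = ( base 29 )3a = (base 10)97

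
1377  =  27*51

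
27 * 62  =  1674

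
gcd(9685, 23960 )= 5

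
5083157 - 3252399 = 1830758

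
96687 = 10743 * 9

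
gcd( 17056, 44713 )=1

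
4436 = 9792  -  5356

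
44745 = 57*785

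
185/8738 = 185/8738=0.02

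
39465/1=39465 = 39465.00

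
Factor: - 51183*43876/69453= -249522812/7717 = - 2^2*7^1 * 11^2*47^1*1567^1 * 7717^( - 1)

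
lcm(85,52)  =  4420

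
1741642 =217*8026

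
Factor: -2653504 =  - 2^6*7^1 * 5923^1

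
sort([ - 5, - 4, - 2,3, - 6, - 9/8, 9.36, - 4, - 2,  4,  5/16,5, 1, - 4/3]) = [ - 6, - 5, - 4, - 4,  -  2, - 2,-4/3,- 9/8,5/16,1,3, 4,5,9.36 ]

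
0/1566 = 0  =  0.00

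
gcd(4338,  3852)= 18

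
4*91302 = 365208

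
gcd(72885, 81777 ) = 3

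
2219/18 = 123+ 5/18 =123.28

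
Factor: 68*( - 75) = -2^2* 3^1*5^2*17^1 = - 5100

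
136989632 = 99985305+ 37004327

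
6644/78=3322/39 = 85.18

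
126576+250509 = 377085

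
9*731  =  6579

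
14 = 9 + 5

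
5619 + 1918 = 7537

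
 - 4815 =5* ( - 963 ) 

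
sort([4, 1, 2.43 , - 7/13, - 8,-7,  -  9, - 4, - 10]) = [-10, - 9, - 8, - 7,-4,  -  7/13, 1,  2.43, 4] 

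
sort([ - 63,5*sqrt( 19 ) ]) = [- 63, 5*sqrt( 19)]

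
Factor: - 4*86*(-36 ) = 12384 = 2^5 * 3^2*43^1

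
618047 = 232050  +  385997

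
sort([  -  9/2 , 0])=[ - 9/2,  0 ] 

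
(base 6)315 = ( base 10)119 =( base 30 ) 3t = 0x77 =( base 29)43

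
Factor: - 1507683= -3^1*599^1*839^1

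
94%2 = 0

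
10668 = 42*254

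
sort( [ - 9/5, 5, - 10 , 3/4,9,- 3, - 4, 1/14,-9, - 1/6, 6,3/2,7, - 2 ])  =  [ - 10,-9,- 4,- 3, - 2 , - 9/5 , - 1/6,  1/14,3/4, 3/2,5,6,7, 9] 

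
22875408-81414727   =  -58539319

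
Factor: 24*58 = 2^4 * 3^1*29^1 = 1392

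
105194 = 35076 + 70118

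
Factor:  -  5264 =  - 2^4 * 7^1*47^1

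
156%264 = 156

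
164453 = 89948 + 74505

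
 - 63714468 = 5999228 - 69713696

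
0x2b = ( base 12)37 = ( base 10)43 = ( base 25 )1i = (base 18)27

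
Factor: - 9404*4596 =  - 43220784  =  - 2^4 * 3^1*383^1 *2351^1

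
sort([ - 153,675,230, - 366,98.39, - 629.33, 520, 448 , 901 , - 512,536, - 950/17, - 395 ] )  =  [ - 629.33, - 512, - 395,-366, - 153,-950/17, 98.39,230,448,520,536 , 675,901]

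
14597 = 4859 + 9738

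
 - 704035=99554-803589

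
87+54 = 141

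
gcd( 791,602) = 7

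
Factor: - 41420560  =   - 2^4*5^1 *53^1*9769^1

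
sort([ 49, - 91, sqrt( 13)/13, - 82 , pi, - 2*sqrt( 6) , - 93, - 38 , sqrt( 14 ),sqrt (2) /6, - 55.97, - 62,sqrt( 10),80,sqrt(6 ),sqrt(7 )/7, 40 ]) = [ - 93, - 91 , - 82, - 62, - 55.97, - 38, - 2*sqrt( 6),sqrt( 2 )/6,  sqrt( 13)/13, sqrt ( 7 )/7, sqrt(6 ),  pi , sqrt(10), sqrt( 14),40,  49, 80] 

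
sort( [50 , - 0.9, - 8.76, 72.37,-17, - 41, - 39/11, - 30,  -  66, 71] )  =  [ - 66, - 41, - 30, - 17, - 8.76,  -  39/11, - 0.9,  50, 71, 72.37 ] 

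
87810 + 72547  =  160357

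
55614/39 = 1426 = 1426.00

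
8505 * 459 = 3903795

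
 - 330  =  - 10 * 33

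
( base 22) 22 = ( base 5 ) 141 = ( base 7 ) 64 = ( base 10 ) 46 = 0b101110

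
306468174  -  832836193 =-526368019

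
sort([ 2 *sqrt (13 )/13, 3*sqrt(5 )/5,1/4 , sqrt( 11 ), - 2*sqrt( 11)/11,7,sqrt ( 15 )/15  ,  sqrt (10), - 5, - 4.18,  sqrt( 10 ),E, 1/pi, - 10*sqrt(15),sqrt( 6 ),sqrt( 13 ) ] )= [ - 10 * sqrt( 15),  -  5, - 4.18, -2 * sqrt(11 ) /11, 1/4,sqrt( 15) /15 , 1/pi,2*sqrt(13 )/13, 3*sqrt( 5 )/5,sqrt ( 6),E , sqrt(10 ),sqrt( 10 ),sqrt( 11 ),  sqrt(13),7 ]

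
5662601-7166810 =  - 1504209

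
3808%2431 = 1377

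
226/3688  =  113/1844 = 0.06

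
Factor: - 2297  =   - 2297^1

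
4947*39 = 192933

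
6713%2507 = 1699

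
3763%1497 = 769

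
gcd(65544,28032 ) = 24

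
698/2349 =698/2349  =  0.30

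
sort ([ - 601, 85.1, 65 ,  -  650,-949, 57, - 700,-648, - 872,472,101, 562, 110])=[ - 949, - 872,-700, - 650, - 648,-601,57,65, 85.1, 101, 110,472,562 ]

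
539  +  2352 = 2891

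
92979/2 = 46489 + 1/2 = 46489.50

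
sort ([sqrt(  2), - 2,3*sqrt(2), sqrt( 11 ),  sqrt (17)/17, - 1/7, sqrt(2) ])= [ - 2 ,-1/7 , sqrt( 17 ) /17,sqrt(2 ),sqrt( 2),sqrt( 11 ),3*sqrt( 2)]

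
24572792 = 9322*2636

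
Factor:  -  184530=-2^1*3^1*5^1*6151^1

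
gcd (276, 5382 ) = 138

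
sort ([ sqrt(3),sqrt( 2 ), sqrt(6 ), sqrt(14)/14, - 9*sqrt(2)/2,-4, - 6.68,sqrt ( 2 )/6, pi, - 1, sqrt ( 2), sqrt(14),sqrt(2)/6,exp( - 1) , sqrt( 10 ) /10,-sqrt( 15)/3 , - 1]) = [ - 6.68, - 9*sqrt( 2)/2, - 4, - sqrt( 15 ) /3 , -1, - 1, sqrt(2) /6,  sqrt(2)/6,sqrt( 14)/14, sqrt( 10) /10, exp( - 1),sqrt( 2), sqrt( 2) , sqrt(3), sqrt(6) , pi, sqrt( 14 )]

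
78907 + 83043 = 161950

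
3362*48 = 161376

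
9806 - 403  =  9403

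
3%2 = 1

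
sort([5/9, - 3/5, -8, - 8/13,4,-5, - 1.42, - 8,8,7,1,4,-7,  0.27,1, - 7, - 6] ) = [  -  8,-8,-7, - 7,-6, - 5, - 1.42,-8/13,-3/5,0.27,5/9,1,1,4,  4 , 7,8 ]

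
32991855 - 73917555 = -40925700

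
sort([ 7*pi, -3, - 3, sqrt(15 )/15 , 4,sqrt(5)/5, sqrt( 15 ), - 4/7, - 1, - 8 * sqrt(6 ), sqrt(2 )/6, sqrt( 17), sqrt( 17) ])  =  [ - 8 * sqrt(6), - 3  ,-3,  -  1, - 4/7,  sqrt(2 )/6, sqrt(15) /15,sqrt( 5 )/5, sqrt( 15 ), 4, sqrt(17), sqrt( 17),7*pi ]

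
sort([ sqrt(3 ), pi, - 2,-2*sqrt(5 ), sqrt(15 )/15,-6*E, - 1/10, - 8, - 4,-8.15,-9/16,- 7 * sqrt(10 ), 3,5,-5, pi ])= [  -  7*sqrt(10), - 6 * E, -8.15,-8, - 5,-2*sqrt(5 ),-4  , - 2, - 9/16,-1/10, sqrt( 15) /15, sqrt(3), 3,pi, pi, 5]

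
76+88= 164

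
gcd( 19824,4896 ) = 48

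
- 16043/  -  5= 3208 + 3/5 = 3208.60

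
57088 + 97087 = 154175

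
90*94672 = 8520480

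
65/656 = 65/656 = 0.10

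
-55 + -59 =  - 114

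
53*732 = 38796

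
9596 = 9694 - 98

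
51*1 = 51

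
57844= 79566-21722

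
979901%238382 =26373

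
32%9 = 5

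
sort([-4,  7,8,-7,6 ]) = [ -7,-4, 6,7,8]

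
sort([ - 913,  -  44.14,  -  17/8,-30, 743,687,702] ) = [ - 913, - 44.14,  -  30 ,-17/8,687,702,743]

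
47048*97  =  4563656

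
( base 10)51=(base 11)47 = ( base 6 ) 123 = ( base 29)1m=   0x33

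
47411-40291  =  7120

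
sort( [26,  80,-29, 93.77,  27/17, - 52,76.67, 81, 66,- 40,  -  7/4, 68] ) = [-52,  -  40,-29,  -  7/4 , 27/17, 26, 66,68, 76.67,80,81, 93.77 ] 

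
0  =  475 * 0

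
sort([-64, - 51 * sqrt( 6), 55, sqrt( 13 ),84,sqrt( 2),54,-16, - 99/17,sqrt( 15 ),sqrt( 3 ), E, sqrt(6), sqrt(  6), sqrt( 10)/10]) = [ -51*sqrt(6), - 64 ,-16,-99/17,sqrt( 10)/10,sqrt( 2),sqrt( 3 ), sqrt(6 ), sqrt ( 6),E,sqrt( 13), sqrt( 15)  ,  54,55,84]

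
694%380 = 314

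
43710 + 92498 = 136208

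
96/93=32/31= 1.03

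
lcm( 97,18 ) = 1746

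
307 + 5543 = 5850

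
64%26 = 12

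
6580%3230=120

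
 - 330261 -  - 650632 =320371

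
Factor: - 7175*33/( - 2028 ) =2^( - 2 )*5^2*7^1*11^1*13^(-2)*41^1 = 78925/676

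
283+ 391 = 674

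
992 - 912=80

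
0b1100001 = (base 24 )41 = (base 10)97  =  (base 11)89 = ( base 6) 241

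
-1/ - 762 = 1/762 =0.00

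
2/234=1/117=0.01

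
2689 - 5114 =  - 2425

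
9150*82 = 750300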